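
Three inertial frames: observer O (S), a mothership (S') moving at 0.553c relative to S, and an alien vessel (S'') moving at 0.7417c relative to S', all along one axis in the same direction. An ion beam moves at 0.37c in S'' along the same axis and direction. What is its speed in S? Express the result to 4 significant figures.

0.9615c

Compose velocities in two stages. Stage 1 (into S'): u₁ = (0.37+0.7417)/(1+0.37×0.7417) = 0.87231.
Stage 2 (into S): u = (0.87231+0.553)/(1+0.87231×0.553) = 0.9615, so the speed is 0.9615c.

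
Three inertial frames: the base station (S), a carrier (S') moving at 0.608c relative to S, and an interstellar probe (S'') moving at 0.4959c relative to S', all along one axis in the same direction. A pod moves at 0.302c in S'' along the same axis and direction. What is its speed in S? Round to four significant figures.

0.9156c

First combine the pod and interstellar probe (S''→S'): u₁ = (0.302 + 0.4959)/(1 + 0.302×0.4959) = 0.7979/1.1497618 = 0.69397.
Then combine with the carrier (S'→S): u = (0.69397 + 0.608)/(1 + 0.69397×0.608) = 1.30197/1.42193376 = 0.91563.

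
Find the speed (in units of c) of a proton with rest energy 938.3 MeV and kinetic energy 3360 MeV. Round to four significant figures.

0.9759c

K = (γ−1)mc², so γ = 1 + 3360/938.3 = 4.5809.
Then v/c = √(1 − γ⁻²) = √(1 − 0.0476539) = √0.9523461 = 0.9759.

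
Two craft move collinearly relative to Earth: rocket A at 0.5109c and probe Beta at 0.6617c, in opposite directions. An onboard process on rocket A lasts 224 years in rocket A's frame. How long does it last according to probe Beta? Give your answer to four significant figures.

Speed of rocket A in probe Beta's frame: u = (v_A + v_B)/(1 + v_A v_B/c²) = (0.5109 + 0.6617)/(1 + 0.5109×0.6617) = 1.1726/1.33806253 = 0.87634; |u| = 0.87634c.
γ for this relative speed: γ = 1/√(1 − 0.767972) = 2.076.
Rocket A's interval is proper; time dilation gives Δt_B = γΔτ = 2.076 × 224 years = 465.0 years.

465.0 years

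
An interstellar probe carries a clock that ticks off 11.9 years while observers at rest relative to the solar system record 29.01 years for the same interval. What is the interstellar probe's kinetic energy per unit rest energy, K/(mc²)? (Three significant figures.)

1.44

γ = Δt/Δτ = 29.01/11.9 = 2.43782.
K/(mc²) = γ − 1 = 2.43782 − 1 = 1.44.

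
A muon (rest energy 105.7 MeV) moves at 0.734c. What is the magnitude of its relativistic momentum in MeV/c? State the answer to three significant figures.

Lorentz factor: γ = (1 − 0.538756)^(−1/2) = 1.4724.
Momentum: p = γβ·mc = 1.4724 × 0.734 × 105.7 MeV/c = 114 MeV/c.

114 MeV/c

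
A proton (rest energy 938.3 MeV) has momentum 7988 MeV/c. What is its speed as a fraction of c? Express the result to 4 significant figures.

βγ = pc/(mc²) = 7988/938.3 = 8.5133.
Since γ² = 1 + (βγ)² = 73.4763, γ = √73.4763 = 8.57183, and β = (βγ)/γ = 8.5133/8.57183 = 0.9932.

0.9932c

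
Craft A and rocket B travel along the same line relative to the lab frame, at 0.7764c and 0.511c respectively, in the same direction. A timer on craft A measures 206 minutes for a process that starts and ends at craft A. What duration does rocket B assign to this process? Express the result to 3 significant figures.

229 minutes

Speed of craft A in rocket B's frame: u = (v_A − v_B)/(1 − v_A v_B/c²) = (0.7764 − 0.511)/(1 − 0.7764×0.511) = 0.2654/0.6032596 = 0.43994; |u| = 0.43994c.
At |u| = 0.43994c, γ = (1 − 0.193547)^(−1/2) = 1.1136.
Craft A's interval is proper; time dilation gives Δt_B = γΔτ = 1.1136 × 206 minutes = 229 minutes.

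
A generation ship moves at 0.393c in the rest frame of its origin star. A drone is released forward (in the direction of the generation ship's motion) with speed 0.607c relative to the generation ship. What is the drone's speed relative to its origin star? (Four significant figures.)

0.8074c

In units of c, u = (u' + v)/(1 + u'v) with u' = 0.607 and v = 0.393.
Numerator: 0.607 + 0.393 = 1. Denominator: 1 + (0.607)(0.393) = 1.238551.
u = 1/1.238551 = 0.8074, so the speed is 0.8074c.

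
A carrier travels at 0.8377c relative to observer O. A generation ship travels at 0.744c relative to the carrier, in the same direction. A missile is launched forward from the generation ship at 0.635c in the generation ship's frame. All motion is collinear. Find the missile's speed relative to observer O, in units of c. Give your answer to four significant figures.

0.9942c

Apply u = (u'+v)/(1+u'v) twice. Missile in the carrier frame: (0.635+0.744)/(1+0.635·0.744) = 1.379/1.47244 = 0.93654c.
That velocity, transformed to the rest frame of observer O: (0.93654+0.8377)/(1+0.93654·0.8377) = 1.77424/1.784539558 = 0.99423c.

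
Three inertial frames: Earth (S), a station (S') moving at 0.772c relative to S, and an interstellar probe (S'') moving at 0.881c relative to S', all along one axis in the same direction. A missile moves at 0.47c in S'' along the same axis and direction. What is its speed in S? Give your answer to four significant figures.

Apply u = (u'+v)/(1+u'v) twice. Missile in the station frame: (0.47+0.881)/(1+0.47·0.881) = 1.351/1.41407 = 0.9554c.
That velocity, transformed to the rest frame of Earth: (0.9554+0.772)/(1+0.9554·0.772) = 1.7274/1.7375688 = 0.99415c.

0.9941c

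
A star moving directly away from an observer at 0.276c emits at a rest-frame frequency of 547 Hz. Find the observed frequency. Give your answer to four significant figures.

412.0 Hz

Relativistic Doppler (source moving away): f_obs = f_src · √((1−β)/(1+β)).
With β = 0.276: factor = √(0.724/1.276) = 0.75326.
f_obs = 547 × 0.75326 = 412.0 Hz.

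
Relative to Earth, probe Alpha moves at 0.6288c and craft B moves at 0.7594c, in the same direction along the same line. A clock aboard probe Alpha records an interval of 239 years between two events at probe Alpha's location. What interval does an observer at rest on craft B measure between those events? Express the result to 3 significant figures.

Speed of probe Alpha in craft B's frame: u = (v_A − v_B)/(1 − v_A v_B/c²) = (0.6288 − 0.7594)/(1 − 0.6288×0.7594) = −0.1306/0.52248928 = −0.24996; |u| = 0.24996c.
γ for this relative speed: γ = 1/√(1 − 0.06248) = 1.0328.
The clock on probe Alpha records proper time, so craft B measures Δt = γΔτ = 1.0328 × 239 = 247 years.

247 years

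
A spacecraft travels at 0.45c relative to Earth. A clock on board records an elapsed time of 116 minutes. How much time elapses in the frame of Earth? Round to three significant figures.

β² = 0.2025, so γ = 1/√0.7975 = 1.1198.
The onboard clock measures proper time, so the interval in the rest frame of Earth is dilated: Δt = γ·Δτ = 1.1198 × 116 minutes = 130 minutes.

130 minutes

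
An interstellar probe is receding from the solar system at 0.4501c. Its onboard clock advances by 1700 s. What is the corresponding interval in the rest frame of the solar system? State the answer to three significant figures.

Lorentz factor: γ = (1 − 0.20259001)^(−1/2) = 1.1198.
The onboard clock measures proper time, so the interval in the rest frame of the solar system is dilated: Δt = γ·Δτ = 1.1198 × 1700 s = 1900 s.

1900 s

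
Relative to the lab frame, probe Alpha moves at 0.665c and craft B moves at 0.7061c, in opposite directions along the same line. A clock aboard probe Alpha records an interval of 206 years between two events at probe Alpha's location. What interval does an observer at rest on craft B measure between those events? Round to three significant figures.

572 years

The velocity of probe Alpha relative to craft B is (0.665 + 0.7061)c / (1 + 0.665×0.7061) = 0.933c; relative speed 0.933c.
γ for this relative speed: γ = 1/√(1 − 0.870489) = 2.7787.
Probe Alpha's interval is proper; time dilation gives Δt_B = γΔτ = 2.7787 × 206 years = 572 years.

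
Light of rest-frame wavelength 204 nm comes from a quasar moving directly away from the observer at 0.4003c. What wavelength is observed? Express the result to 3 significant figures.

312 nm

Relativistic Doppler for wavelength: λ_obs = λ_src · √((1+β)/(1−β)).
With β = 0.4003: factor = √(1.4003/0.5997) = 1.5281.
λ_obs = 204 × 1.5281 = 312 nm.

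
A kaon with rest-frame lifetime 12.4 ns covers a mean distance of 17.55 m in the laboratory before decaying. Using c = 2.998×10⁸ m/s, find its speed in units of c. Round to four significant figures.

0.9783c

d = βγcτ ⇒ βγ = d/(cτ) = 17.55 m / (3.71752 m) = 4.7209.
β = (βγ)/√(1+(βγ)²) = 4.7209/√23.2869 = 0.9783.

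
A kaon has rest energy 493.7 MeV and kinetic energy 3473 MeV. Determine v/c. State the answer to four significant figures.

γ = 1 + K/(mc²) = 1 + 3473/493.7 = 8.0346.
β = √(1 − 1/γ²) = √(1 − 0.0154907) = √0.9845093 = 0.9922.

0.9922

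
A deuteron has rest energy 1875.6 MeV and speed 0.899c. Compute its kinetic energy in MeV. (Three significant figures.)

2410 MeV

With β = 0.899, γ = 1/√(1 − 0.899²) = 1/√0.191799 = 2.2834.
Kinetic energy: K = (γ − 1)mc² = (2.2834 − 1) × 1875.6 MeV = 1.2834 × 1875.6 = 2410 MeV.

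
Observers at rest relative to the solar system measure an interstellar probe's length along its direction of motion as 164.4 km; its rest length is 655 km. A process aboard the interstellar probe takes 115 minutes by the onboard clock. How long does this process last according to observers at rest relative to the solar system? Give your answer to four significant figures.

From L = L₀/γ: γ = 655/164.4 = 3.98418.
Δt = γΔτ = 3.98418 × 115 = 458.2 minutes.

458.2 minutes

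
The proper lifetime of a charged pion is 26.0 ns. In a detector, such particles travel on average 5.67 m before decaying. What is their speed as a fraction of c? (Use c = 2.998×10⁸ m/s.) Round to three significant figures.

0.588c

Let x = d/(cτ) = 5.670 m / (2.998×10⁸ m/s × 2.600×10^-8 s) = 0.72741. Since d = βγcτ, x = βγ = β/√(1−β²).
Solving: β² = x²/(1+x²) = 0.529125/1.529125 = 0.346031, so β = 0.588.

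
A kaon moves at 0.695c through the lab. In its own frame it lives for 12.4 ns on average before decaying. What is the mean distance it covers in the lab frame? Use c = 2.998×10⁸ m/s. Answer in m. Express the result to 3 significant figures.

3.59 m

Lorentz factor: γ = (1 − 0.483025)^(−1/2) = 1.3908.
Lab-frame lifetime: Δt = γτ = 1.3908 × 12.4 ns = 17.246 ns.
Distance: d = vΔt = 0.695 × 2.998×10⁸ m/s × 1.7246×10^-8 s = 3.59 m.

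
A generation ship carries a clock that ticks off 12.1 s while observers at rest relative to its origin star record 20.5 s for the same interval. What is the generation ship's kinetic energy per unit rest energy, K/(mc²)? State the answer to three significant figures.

γ = Δt/Δτ = 20.5/12.1 = 1.69421.
K/(mc²) = γ − 1 = 1.69421 − 1 = 0.694.

0.694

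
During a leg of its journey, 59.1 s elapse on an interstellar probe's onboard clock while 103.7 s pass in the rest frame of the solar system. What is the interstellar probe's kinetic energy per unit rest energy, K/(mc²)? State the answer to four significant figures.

0.7547

The time-dilation ratio gives γ = 103.7/59.1 = 1.75465.
K/(mc²) = γ − 1 = 1.75465 − 1 = 0.7547.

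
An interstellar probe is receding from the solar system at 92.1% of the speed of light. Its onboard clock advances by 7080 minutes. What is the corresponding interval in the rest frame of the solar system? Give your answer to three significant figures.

Lorentz factor: γ = (1 − 0.848241)^(−1/2) = 2.567.
Time dilation: Δt = γ·Δτ = 2.567 × 7080 = 18200 minutes.

18200 minutes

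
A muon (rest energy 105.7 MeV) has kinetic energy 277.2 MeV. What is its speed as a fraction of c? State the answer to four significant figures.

0.9611c

γ = 1 + K/(mc²) = 1 + 277.2/105.7 = 3.6225.
β = √(1 − 1/γ²) = √(1 − 0.076205) = √0.923795 = 0.9611.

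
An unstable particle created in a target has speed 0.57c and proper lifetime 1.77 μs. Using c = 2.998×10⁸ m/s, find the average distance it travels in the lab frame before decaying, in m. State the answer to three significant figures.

368 m

β² = 0.3249, so γ = 1/√0.6751 = 1.2171.
Lab-frame lifetime: Δt = γτ = 1.2171 × 1.77 μs = 2.1543 μs.
Distance: d = vΔt = 0.57 × 2.998×10⁸ m/s × 2.1543×10^-6 s = 368 m.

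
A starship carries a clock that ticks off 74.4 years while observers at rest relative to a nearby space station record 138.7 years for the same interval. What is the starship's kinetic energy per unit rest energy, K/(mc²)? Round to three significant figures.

γ = Δt/Δτ = 138.7/74.4 = 1.86425.
Since K = (γ−1)mc², K/(mc²) = 1.86425 − 1 = 0.864.

0.864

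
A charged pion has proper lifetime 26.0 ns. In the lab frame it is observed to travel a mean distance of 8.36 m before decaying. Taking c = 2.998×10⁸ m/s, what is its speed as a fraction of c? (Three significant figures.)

0.731c

d = βγcτ ⇒ βγ = d/(cτ) = 8.360 m / (7.7948 m) = 1.0725.
β = (βγ)/√(1+(βγ)²) = 1.0725/√2.15026 = 0.731.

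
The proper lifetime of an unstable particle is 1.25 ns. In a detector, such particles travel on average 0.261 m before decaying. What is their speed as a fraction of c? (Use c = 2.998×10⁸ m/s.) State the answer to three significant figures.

0.572c

Let x = d/(cτ) = 0.2610 m / (2.998×10⁸ m/s × 1.250×10^-9 s) = 0.69646. Since d = βγcτ, x = βγ = β/√(1−β²).
Solving: β² = x²/(1+x²) = 0.485057/1.485057 = 0.326625, so β = 0.572.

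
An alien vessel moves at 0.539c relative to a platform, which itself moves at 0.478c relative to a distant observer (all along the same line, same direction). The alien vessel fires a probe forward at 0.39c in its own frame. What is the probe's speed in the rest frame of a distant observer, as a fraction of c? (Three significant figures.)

First combine the probe and alien vessel (S''→S'): u₁ = (0.39 + 0.539)/(1 + 0.39×0.539) = 0.929/1.21021 = 0.76764.
Then combine with the platform (S'→S): u = (0.76764 + 0.478)/(1 + 0.76764×0.478) = 1.24564/1.36693192 = 0.91127.

0.911c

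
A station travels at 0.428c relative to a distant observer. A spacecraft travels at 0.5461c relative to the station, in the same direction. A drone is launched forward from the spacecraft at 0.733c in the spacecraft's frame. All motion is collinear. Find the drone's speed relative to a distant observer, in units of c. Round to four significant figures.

First combine the drone and spacecraft (S''→S'): u₁ = (0.733 + 0.5461)/(1 + 0.733×0.5461) = 1.2791/1.4002913 = 0.91345.
Then combine with the station (S'→S): u = (0.91345 + 0.428)/(1 + 0.91345×0.428) = 1.34145/1.3909566 = 0.96441.

0.9644c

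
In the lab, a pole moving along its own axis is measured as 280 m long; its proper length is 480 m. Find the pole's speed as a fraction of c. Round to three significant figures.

0.812c

Length contraction gives γ = L₀/L = 480/280 = 1.7143.
β = √(1 − 1/γ²) = √0.659728 = 0.812.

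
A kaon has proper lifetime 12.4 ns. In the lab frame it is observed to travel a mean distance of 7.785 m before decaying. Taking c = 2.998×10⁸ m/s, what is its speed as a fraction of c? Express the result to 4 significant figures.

d = βγcτ ⇒ βγ = d/(cτ) = 7.785 m / (3.71752 m) = 2.0941.
β = (βγ)/√(1+(βγ)²) = 2.0941/√5.38525 = 0.9024.

0.9024c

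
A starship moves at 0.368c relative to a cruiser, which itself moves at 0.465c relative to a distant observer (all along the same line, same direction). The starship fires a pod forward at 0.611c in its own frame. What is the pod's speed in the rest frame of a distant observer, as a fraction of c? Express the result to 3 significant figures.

0.922c

Apply u = (u'+v)/(1+u'v) twice. Pod in the cruiser frame: (0.611+0.368)/(1+0.611·0.368) = 0.979/1.224848 = 0.79928c.
That velocity, transformed to the rest frame of a distant observer: (0.79928+0.465)/(1+0.79928·0.465) = 1.26428/1.3716652 = 0.92171c.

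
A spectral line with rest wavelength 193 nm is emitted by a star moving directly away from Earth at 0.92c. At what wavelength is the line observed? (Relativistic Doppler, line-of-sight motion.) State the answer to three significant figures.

946 nm

Relativistic Doppler for wavelength: λ_obs = λ_src · √((1+β)/(1−β)).
With β = 0.92: factor = √(1.92/0.08) = 4.899.
λ_obs = 193 × 4.899 = 946 nm.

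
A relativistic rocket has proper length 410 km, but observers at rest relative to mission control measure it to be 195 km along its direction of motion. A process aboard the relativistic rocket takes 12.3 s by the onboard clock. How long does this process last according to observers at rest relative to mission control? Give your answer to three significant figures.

25.9 s

From L = L₀/γ: γ = 410/195 = 2.10256.
The same γ dilates the second interval: 2.10256 × 12.3 s = 25.9 s.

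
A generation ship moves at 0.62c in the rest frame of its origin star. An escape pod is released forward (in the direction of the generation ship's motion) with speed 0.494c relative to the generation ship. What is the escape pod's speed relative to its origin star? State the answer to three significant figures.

In units of c, u = (u' + v)/(1 + u'v) with u' = 0.494 and v = 0.62.
Numerator: 0.494 + 0.62 = 1.114. Denominator: 1 + (0.494)(0.62) = 1.30628.
u = 1.114/1.30628 = 0.8528, so the speed is 0.853c.

0.853c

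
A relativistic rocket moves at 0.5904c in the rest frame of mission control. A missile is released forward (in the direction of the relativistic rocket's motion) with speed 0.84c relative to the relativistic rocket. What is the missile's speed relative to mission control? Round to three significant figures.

0.956c

Relativistic velocity addition: u = (u' + v)/(1 + u'v/c²), with u' = 0.84c and v = 0.5904c.
Numerator: 0.84 + 0.5904 = 1.4304. Denominator: 1 + (0.84)(0.5904) = 1.495936.
u = 1.4304/1.495936 = 0.95619, so the speed is 0.956c.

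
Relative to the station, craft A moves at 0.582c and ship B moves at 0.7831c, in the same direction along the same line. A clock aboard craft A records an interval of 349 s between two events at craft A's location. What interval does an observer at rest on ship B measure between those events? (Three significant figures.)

The velocity of craft A relative to ship B is (0.582 − 0.7831)c / (1 − 0.582×0.7831) = −0.36951c; relative speed 0.36951c.
At |u| = 0.36951c, γ = (1 − 0.136538)^(−1/2) = 1.0762.
The clock on craft A records proper time, so ship B measures Δt = γΔτ = 1.0762 × 349 = 376 s.

376 s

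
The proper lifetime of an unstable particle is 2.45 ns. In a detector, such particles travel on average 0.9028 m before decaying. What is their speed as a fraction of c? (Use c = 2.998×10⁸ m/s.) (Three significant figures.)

d = βγcτ ⇒ βγ = d/(cτ) = 0.9028 m / (0.73451 m) = 1.2291.
β = (βγ)/√(1+(βγ)²) = 1.2291/√2.51069 = 0.776.

0.776c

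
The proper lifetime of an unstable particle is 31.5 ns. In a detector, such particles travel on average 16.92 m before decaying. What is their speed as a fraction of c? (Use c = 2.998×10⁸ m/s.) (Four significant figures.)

0.8732c

d = βγcτ ⇒ βγ = d/(cτ) = 16.92 m / (9.4437 m) = 1.7917.
β = (βγ)/√(1+(βγ)²) = 1.7917/√4.21019 = 0.8732.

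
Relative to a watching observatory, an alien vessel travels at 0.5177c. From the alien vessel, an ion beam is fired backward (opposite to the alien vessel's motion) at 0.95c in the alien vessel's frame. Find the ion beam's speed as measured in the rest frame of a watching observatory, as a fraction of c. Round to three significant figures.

0.851c

In units of c, u = (u' + v)/(1 + u'v) with u' = −0.95 and v = 0.5177.
Numerator: −0.95 + 0.5177 = −0.4323. Denominator: 1 + (−0.95)(0.5177) = 0.508185.
u = −0.4323/0.508185 = −0.85067, so the speed is 0.851c.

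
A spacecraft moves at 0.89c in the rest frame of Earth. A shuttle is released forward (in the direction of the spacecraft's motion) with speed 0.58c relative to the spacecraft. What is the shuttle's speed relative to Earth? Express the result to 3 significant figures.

0.970c

Relativistic velocity addition: u = (u' + v)/(1 + u'v/c²), with u' = 0.58c and v = 0.89c.
Numerator: 0.58 + 0.89 = 1.47. Denominator: 1 + (0.58)(0.89) = 1.5162.
u = 1.47/1.5162 = 0.96953, so the speed is 0.970c.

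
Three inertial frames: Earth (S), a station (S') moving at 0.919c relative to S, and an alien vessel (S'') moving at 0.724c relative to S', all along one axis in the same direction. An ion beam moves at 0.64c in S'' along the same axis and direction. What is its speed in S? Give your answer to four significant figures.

0.9970c

First combine the ion beam and alien vessel (S''→S'): u₁ = (0.64 + 0.724)/(1 + 0.64×0.724) = 1.364/1.46336 = 0.9321.
Then combine with the station (S'→S): u = (0.9321 + 0.919)/(1 + 0.9321×0.919) = 1.8511/1.8565999 = 0.99704.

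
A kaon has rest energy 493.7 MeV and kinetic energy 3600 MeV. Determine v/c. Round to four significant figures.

0.9927

K = (γ−1)mc², so γ = 1 + 3600/493.7 = 8.2919.
Then v/c = √(1 − γ⁻²) = √(1 − 0.0145443) = √0.9854557 = 0.9927.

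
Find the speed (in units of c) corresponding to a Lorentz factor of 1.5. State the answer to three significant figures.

β = √(1 − 1/γ²) = √(1 − 1/2.25) = √0.555556 = 0.745.

0.745c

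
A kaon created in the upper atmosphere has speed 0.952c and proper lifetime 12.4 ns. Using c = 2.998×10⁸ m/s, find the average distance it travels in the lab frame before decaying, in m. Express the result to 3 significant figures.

11.6 m

β² = 0.906304, so γ = 1/√0.093696 = 3.2669.
Lab-frame lifetime: Δt = γτ = 3.2669 × 12.4 ns = 40.51 ns.
Distance: d = vΔt = 0.952 × 2.998×10⁸ m/s × 4.0510×10^-8 s = 11.6 m.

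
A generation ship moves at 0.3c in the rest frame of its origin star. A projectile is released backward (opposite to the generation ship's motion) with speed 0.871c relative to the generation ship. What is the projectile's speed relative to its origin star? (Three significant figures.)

Relativistic velocity addition: u = (u' + v)/(1 + u'v/c²), with u' = −0.871c and v = 0.3c.
Numerator: −0.871 + 0.3 = −0.571. Denominator: 1 + (−0.871)(0.3) = 0.7387.
u = −0.571/0.7387 = −0.77298, so the speed is 0.773c.

0.773c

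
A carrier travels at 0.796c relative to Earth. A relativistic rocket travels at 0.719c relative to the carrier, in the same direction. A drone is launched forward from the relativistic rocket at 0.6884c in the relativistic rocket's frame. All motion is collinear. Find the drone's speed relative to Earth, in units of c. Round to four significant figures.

Apply u = (u'+v)/(1+u'v) twice. Drone in the carrier frame: (0.6884+0.719)/(1+0.6884·0.719) = 1.4074/1.4949596 = 0.94143c.
That velocity, transformed to the rest frame of Earth: (0.94143+0.796)/(1+0.94143·0.796) = 1.73743/1.74937828 = 0.99317c.

0.9932c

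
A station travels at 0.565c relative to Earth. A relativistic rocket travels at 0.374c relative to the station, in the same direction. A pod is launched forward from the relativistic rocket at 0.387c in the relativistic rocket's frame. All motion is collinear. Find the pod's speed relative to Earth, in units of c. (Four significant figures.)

0.8940c

Apply u = (u'+v)/(1+u'v) twice. Pod in the station frame: (0.387+0.374)/(1+0.387·0.374) = 0.761/1.144738 = 0.66478c.
That velocity, transformed to the rest frame of Earth: (0.66478+0.565)/(1+0.66478·0.565) = 1.22978/1.3756007 = 0.89399c.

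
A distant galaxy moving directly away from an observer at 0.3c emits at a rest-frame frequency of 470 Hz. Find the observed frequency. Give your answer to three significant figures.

Relativistic Doppler (source moving away): f_obs = f_src · √((1−β)/(1+β)).
With β = 0.3: factor = √(0.7/1.3) = 0.7338.
f_obs = 470 × 0.7338 = 345 Hz.

345 Hz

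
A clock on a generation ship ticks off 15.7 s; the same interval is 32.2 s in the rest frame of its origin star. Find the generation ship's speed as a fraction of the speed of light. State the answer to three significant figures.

0.873c

γ = Δt/Δτ = 32.2/15.7 = 2.051.
β = √(1 − 1/γ²) = √(1 − 0.237722) = √0.762278 = 0.873.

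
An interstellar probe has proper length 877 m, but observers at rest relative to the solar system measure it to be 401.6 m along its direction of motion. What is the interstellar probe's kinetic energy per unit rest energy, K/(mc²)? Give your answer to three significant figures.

From L = L₀/γ: γ = 877/401.6 = 2.18376.
Since K = (γ−1)mc², K/(mc²) = 2.18376 − 1 = 1.18.

1.18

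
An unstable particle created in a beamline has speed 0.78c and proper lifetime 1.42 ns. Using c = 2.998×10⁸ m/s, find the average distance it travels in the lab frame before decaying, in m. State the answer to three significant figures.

With β = 0.78, γ = 1/√(1 − 0.78²) = 1/√0.3916 = 1.598.
Lab-frame lifetime: Δt = γτ = 1.598 × 1.42 ns = 2.2692 ns.
Distance: d = vΔt = 0.78 × 2.998×10⁸ m/s × 2.2692×10^-9 s = 0.531 m.

0.531 m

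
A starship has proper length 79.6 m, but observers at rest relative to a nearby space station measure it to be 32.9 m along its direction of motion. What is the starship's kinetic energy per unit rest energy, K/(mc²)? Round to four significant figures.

From L = L₀/γ: γ = 79.6/32.9 = 2.41945.
Since K = (γ−1)mc², K/(mc²) = 2.41945 − 1 = 1.419.

1.419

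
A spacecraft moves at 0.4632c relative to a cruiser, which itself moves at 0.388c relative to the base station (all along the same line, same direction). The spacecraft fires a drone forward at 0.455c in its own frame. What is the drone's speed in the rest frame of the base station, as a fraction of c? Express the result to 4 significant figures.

Apply u = (u'+v)/(1+u'v) twice. Drone in the cruiser frame: (0.455+0.4632)/(1+0.455·0.4632) = 0.9182/1.210756 = 0.75837c.
That velocity, transformed to the rest frame of the base station: (0.75837+0.388)/(1+0.75837·0.388) = 1.14637/1.29424756 = 0.88574c.

0.8857c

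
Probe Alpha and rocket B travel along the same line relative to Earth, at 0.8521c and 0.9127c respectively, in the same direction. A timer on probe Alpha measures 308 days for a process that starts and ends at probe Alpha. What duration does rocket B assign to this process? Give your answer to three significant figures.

The velocity of probe Alpha relative to rocket B is (0.8521 − 0.9127)c / (1 − 0.8521×0.9127) = −0.27262c; relative speed 0.27262c.
γ for this relative speed: γ = 1/√(1 − 0.0743217) = 1.0394.
Probe Alpha's interval is proper; time dilation gives Δt_B = γΔτ = 1.0394 × 308 days = 320 days.

320 days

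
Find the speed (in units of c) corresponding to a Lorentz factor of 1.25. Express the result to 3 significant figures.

0.600c

β = √(1 − 1/γ²) = √(1 − 1/1.5625) = √0.36 = 0.600.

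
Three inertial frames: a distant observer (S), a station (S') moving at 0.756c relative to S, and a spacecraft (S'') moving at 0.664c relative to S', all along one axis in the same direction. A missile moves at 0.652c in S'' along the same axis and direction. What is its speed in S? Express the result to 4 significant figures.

0.9882c

First combine the missile and spacecraft (S''→S'): u₁ = (0.652 + 0.664)/(1 + 0.652×0.664) = 1.316/1.432928 = 0.9184.
Then combine with the station (S'→S): u = (0.9184 + 0.756)/(1 + 0.9184×0.756) = 1.6744/1.6943104 = 0.98825.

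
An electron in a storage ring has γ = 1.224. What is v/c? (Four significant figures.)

β = √(1 − 1/γ²) = √(1 − 1/1.498176) = √0.332522 = 0.5766.

0.5766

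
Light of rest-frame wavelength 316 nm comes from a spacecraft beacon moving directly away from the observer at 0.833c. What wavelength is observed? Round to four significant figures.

Relativistic Doppler for wavelength: λ_obs = λ_src · √((1+β)/(1−β)).
With β = 0.833: factor = √(1.833/0.167) = 3.313.
λ_obs = 316 × 3.313 = 1047 nm.

1047 nm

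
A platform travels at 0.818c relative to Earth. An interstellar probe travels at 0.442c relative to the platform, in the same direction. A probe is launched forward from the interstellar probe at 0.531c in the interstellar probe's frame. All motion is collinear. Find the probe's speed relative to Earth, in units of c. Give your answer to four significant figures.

Apply u = (u'+v)/(1+u'v) twice. Probe in the platform frame: (0.531+0.442)/(1+0.531·0.442) = 0.973/1.234702 = 0.78804c.
That velocity, transformed to the rest frame of Earth: (0.78804+0.818)/(1+0.78804·0.818) = 1.60604/1.64461672 = 0.97654c.

0.9765c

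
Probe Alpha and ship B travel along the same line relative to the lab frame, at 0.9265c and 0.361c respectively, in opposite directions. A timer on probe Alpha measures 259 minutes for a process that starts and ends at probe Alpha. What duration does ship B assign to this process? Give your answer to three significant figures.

Transform probe Alpha's velocity into ship B's frame: (0.9265 + 0.361)/(1 + 0.9265·0.361) = 1.2875/1.3344665, so the relative speed is 0.96481c.
At |u| = 0.96481c, γ = (1 − 0.930858)^(−1/2) = 3.803.
The clock on probe Alpha records proper time, so ship B measures Δt = γΔτ = 3.803 × 259 = 985 minutes.

985 minutes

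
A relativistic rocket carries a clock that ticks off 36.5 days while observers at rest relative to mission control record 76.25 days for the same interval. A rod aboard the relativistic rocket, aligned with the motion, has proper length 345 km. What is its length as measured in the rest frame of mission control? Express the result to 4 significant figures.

165.1 km

γ = Δt/Δτ = 76.25/36.5 = 2.08904.
L = L₀/γ = 345/2.08904 = 165.1 km.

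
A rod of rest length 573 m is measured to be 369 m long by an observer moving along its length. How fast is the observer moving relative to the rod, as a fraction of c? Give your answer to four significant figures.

0.7650c

Length contraction gives γ = L₀/L = 573/369 = 1.5528.
β = √(1 − 1/γ²) = √0.585267 = 0.7650.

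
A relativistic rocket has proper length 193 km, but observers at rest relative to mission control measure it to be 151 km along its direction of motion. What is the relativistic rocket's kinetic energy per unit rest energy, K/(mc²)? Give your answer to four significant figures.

From L = L₀/γ: γ = 193/151 = 1.27815.
K/(mc²) = γ − 1 = 1.27815 − 1 = 0.2781.

0.2781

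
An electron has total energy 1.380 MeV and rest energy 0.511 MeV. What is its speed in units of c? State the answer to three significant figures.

γ = E/(mc²) = 1.380/0.511 = 2.7006.
β = √(1 − 1/γ²) = √(1 − 0.137113) = √0.862887 = 0.929.

0.929c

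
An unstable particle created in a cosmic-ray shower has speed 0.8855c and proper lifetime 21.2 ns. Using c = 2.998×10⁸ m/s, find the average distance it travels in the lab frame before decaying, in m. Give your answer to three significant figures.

12.1 m

With β = 0.8855, γ = 1/√(1 − 0.8855²) = 1/√0.21588975 = 2.1522.
Lab-frame lifetime: Δt = γτ = 2.1522 × 21.2 ns = 45.627 ns.
Distance: d = vΔt = 0.8855 × 2.998×10⁸ m/s × 4.5627×10^-8 s = 12.1 m.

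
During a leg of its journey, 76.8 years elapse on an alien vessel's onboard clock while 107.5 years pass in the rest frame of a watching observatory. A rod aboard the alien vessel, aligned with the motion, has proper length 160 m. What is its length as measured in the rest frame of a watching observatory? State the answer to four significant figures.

114.3 m

The time-dilation ratio gives γ = 107.5/76.8 = 1.39974.
The rod contracts by the same γ: 160 m / 1.39974 = 114.3 m.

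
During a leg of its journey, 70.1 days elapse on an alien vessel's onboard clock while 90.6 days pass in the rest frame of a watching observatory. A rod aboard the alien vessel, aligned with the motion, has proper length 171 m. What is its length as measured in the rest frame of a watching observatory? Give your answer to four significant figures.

132.3 m

γ = Δt/Δτ = 90.6/70.1 = 1.29244.
L = L₀/γ = 171/1.29244 = 132.3 m.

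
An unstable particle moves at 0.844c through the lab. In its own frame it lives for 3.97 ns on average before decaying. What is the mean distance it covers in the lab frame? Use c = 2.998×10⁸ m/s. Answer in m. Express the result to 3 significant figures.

1.87 m

β² = 0.712336, so γ = 1/√0.287664 = 1.8645.
Lab-frame lifetime: Δt = γτ = 1.8645 × 3.97 ns = 7.4021 ns.
Distance: d = vΔt = 0.844 × 2.998×10⁸ m/s × 7.4021×10^-9 s = 1.87 m.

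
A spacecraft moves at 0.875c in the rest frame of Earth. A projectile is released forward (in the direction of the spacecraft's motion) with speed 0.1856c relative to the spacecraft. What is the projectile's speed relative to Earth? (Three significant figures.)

0.912c

Relativistic velocity addition: u = (u' + v)/(1 + u'v/c²), with u' = 0.1856c and v = 0.875c.
Numerator: 0.1856 + 0.875 = 1.0606. Denominator: 1 + (0.1856)(0.875) = 1.1624.
u = 1.0606/1.1624 = 0.91242, so the speed is 0.912c.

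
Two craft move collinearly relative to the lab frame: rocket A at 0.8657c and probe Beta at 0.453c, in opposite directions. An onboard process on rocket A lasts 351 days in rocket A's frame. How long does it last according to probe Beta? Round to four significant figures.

Transform rocket A's velocity into probe Beta's frame: (0.8657 + 0.453)/(1 + 0.8657·0.453) = 1.3187/1.3921621, so the relative speed is 0.94723c.
At |u| = 0.94723c, γ = (1 − 0.897245)^(−1/2) = 3.1196.
The clock on rocket A records proper time, so probe Beta measures Δt = γΔτ = 3.1196 × 351 = 1095 days.

1095 days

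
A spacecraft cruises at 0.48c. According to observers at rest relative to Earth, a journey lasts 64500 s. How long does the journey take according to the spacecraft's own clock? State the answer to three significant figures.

56600 s

γ = 1/√(1 − β²) = 1/√(1 − 0.2304) = 1/√0.7696 = 1/0.877268 = 1.1399.
The moving clock records proper time: Δτ = Δt/γ = 64500/1.1399 = 56600 s.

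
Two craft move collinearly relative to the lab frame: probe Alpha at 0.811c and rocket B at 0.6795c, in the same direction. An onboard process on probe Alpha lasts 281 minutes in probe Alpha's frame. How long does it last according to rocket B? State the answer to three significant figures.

Speed of probe Alpha in rocket B's frame: u = (v_A − v_B)/(1 − v_A v_B/c²) = (0.811 − 0.6795)/(1 − 0.811×0.6795) = 0.1315/0.4489255 = 0.29292; |u| = 0.29292c.
At |u| = 0.29292c, γ = (1 − 0.0858021)^(−1/2) = 1.0459.
The clock on probe Alpha records proper time, so rocket B measures Δt = γΔτ = 1.0459 × 281 = 294 minutes.

294 minutes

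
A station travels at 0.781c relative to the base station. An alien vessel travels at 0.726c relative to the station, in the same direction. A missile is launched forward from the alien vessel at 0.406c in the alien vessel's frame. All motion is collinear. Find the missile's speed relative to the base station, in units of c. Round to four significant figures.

Compose velocities in two stages. Stage 1 (into S'): u₁ = (0.406+0.726)/(1+0.406×0.726) = 0.8743.
Stage 2 (into S): u = (0.8743+0.781)/(1+0.8743×0.781) = 0.98364, so the speed is 0.9836c.

0.9836c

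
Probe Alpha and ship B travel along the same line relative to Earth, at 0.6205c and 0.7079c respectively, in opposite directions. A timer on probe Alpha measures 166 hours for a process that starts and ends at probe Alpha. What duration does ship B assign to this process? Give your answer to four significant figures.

The velocity of probe Alpha relative to ship B is (0.6205 + 0.7079)c / (1 + 0.6205×0.7079) = 0.92298c; relative speed 0.92298c.
At |u| = 0.92298c, γ = (1 − 0.851892)^(−1/2) = 2.5984.
The clock on probe Alpha records proper time, so ship B measures Δt = γΔτ = 2.5984 × 166 = 431.3 hours.

431.3 hours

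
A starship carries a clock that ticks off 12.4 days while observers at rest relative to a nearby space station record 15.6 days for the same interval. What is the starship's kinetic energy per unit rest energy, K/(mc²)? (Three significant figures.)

γ = Δt/Δτ = 15.6/12.4 = 1.25806.
Since K = (γ−1)mc², K/(mc²) = 1.25806 − 1 = 0.258.

0.258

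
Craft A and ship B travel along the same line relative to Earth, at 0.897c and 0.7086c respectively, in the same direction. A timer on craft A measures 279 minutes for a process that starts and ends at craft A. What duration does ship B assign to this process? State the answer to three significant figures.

326 minutes

Speed of craft A in ship B's frame: u = (v_A − v_B)/(1 − v_A v_B/c²) = (0.897 − 0.7086)/(1 − 0.897×0.7086) = 0.1884/0.3643858 = 0.51703; |u| = 0.51703c.
At |u| = 0.51703c, γ = (1 − 0.26732)^(−1/2) = 1.1683.
Craft A's interval is proper; time dilation gives Δt_B = γΔτ = 1.1683 × 279 minutes = 326 minutes.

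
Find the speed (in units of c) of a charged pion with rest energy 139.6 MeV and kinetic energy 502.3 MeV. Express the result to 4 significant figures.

K = (γ−1)mc², so γ = 1 + 502.3/139.6 = 4.5981.
Then v/c = √(1 − γ⁻²) = √(1 − 0.047298) = √0.952702 = 0.9761.

0.9761c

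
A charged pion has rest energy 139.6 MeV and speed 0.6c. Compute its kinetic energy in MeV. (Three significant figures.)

With β = 0.6, γ = 1/√(1 − 0.6²) = 1/√0.64 = 1.25.
Kinetic energy: K = (γ − 1)mc² = (1.25 − 1) × 139.6 MeV = 0.25 × 139.6 = 34.9 MeV.

34.9 MeV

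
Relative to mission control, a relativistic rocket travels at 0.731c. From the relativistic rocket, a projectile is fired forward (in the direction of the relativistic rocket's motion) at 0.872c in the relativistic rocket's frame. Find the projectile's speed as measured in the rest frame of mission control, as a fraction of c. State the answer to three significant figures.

In units of c, u = (u' + v)/(1 + u'v) with u' = 0.872 and v = 0.731.
Numerator: 0.872 + 0.731 = 1.603. Denominator: 1 + (0.872)(0.731) = 1.637432.
u = 1.603/1.637432 = 0.97897, so the speed is 0.979c.

0.979c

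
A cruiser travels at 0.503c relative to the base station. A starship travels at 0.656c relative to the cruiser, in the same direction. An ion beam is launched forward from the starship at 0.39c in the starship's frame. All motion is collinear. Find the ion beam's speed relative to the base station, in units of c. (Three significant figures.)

First combine the ion beam and starship (S''→S'): u₁ = (0.39 + 0.656)/(1 + 0.39×0.656) = 1.046/1.25584 = 0.83291.
Then combine with the cruiser (S'→S): u = (0.83291 + 0.503)/(1 + 0.83291×0.503) = 1.33591/1.41895373 = 0.94148.

0.941c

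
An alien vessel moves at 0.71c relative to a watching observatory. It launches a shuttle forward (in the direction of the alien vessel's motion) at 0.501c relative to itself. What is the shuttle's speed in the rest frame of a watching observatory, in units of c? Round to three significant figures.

0.893c

In units of c, u = (u' + v)/(1 + u'v) with u' = 0.501 and v = 0.71.
Numerator: 0.501 + 0.71 = 1.211. Denominator: 1 + (0.501)(0.71) = 1.35571.
u = 1.211/1.35571 = 0.89326, so the speed is 0.893c.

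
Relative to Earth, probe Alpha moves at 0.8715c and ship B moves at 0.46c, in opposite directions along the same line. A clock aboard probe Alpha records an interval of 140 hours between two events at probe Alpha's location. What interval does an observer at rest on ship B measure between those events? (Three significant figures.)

450 hours

Speed of probe Alpha in ship B's frame: u = (v_A + v_B)/(1 + v_A v_B/c²) = (0.8715 + 0.46)/(1 + 0.8715×0.46) = 1.3315/1.40089 = 0.95047; |u| = 0.95047c.
γ for this relative speed: γ = 1/√(1 − 0.903393) = 3.2173.
The clock on probe Alpha records proper time, so ship B measures Δt = γΔτ = 3.2173 × 140 = 450 hours.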